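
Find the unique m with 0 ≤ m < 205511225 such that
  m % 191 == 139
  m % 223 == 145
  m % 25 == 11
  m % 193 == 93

The moduli are pairwise coprime; N = 191·223·25·193 = 205511225.
N/191 = 1075975; 1075975 ≡ 72 (mod 191); 72·130 ≡ 1, so inverse 130.
N/223 = 921575; 921575 ≡ 139 (mod 223); 139·146 ≡ 1, so inverse 146.
N/25 = 8220449; 8220449 ≡ 24 (mod 25); 24·24 ≡ 1, so inverse 24.
N/193 = 1064825; 1064825 ≡ 44 (mod 193); 44·136 ≡ 1, so inverse 136.
m ≡ 139·1075975·130 + 145·921575·146 + 11·8220449·24 + 93·1064825·136 = 54590716136.
54590716136 mod 205511225 = 130241511.

130241511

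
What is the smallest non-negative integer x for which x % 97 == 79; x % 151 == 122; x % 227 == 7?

From x ≡ 79 (mod 97) write x = 79 + 97t. Substituting into x ≡ 122 (mod 151) gives 97t ≡ 43 (mod 151), and since 97⁻¹ ≡ 137 (mod 151), t ≡ 2. Hence x ≡ 79 + 97·2 = 273 (mod 14647).
From x ≡ 273 (mod 14647) write x = 273 + 14647t. Substituting into x ≡ 7 (mod 227) gives 14647t ≡ 188 (mod 227), and since 119⁻¹ ≡ 124 (mod 227), t ≡ 158. Hence x ≡ 273 + 14647·158 = 2314499 (mod 3324869).

2314499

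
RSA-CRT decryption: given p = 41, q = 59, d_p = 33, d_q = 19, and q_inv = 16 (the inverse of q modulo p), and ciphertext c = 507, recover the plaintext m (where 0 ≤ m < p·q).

m₁ = c^(d_p) mod p: c ≡ 15 (mod 41), and 15^33 mod 41 = 35.
m₂ = c^(d_q) mod q: c ≡ 35 (mod 59), and 35^19 mod 59 = 3.
h = q_inv·(m₁ − m₂) mod p = 16·(35 − 3) mod 41 = 20.
m = m₂ + h·q = 3 + 20·59 = 1183.

1183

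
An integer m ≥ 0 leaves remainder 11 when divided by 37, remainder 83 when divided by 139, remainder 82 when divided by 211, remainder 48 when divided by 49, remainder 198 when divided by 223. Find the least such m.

8746711581

From m ≡ 11 (mod 37) write m = 11 + 37t. Substituting into m ≡ 83 (mod 139) gives 37t ≡ 72 (mod 139), and since 37⁻¹ ≡ 124 (mod 139), t ≡ 32. Hence m ≡ 11 + 37·32 = 1195 (mod 5143).
From m ≡ 1195 (mod 5143) write m = 1195 + 5143t. Substituting into m ≡ 82 (mod 211) gives 5143t ≡ 153 (mod 211), and since 79⁻¹ ≡ 203 (mod 211), t ≡ 42. Hence m ≡ 1195 + 5143·42 = 217201 (mod 1085173).
From m ≡ 217201 (mod 1085173) write m = 217201 + 1085173t. Substituting into m ≡ 48 (mod 49) gives 1085173t ≡ 15 (mod 49), and since 19⁻¹ ≡ 31 (mod 49), t ≡ 24. Hence m ≡ 217201 + 1085173·24 = 26261353 (mod 53173477).
From m ≡ 26261353 (mod 53173477) write m = 26261353 + 53173477t. Substituting into m ≡ 198 (mod 223) gives 53173477t ≡ 217 (mod 223), and since 19⁻¹ ≡ 47 (mod 223), t ≡ 164. Hence m ≡ 26261353 + 53173477·164 = 8746711581 (mod 11857685371).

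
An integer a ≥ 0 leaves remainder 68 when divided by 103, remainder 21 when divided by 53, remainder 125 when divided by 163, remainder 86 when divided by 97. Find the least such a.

30482918

The moduli are pairwise coprime; N = 103·53·163·97 = 86312249.
N/103 = 837983; 837983 ≡ 78 (mod 103); 78·70 ≡ 1, so inverse 70.
N/53 = 1628533; 1628533 ≡ 2 (mod 53); 2·27 ≡ 1, so inverse 27.
N/163 = 529523; 529523 ≡ 99 (mod 163); 99·28 ≡ 1, so inverse 28.
N/97 = 889817; 889817 ≡ 36 (mod 97); 36·62 ≡ 1, so inverse 62.
a ≡ 68·837983·70 + 21·1628533·27 + 125·529523·28 + 86·889817·62 = 11510012035.
11510012035 mod 86312249 = 30482918.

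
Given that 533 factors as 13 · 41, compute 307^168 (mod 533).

Mod 13: 307 ≡ 8; since 12 | 168, by Fermat 8^168 ≡ 1 (mod 13).
Mod 41: 307 ≡ 20; by Fermat, exponent reduces to 168 mod 40 = 8; 20^8 ≡ 37 (mod 41).
Combine by CRT: x ≡ 1 (mod 13), x ≡ 37 (mod 41) ⇒ x ≡ 365 (mod 533).

365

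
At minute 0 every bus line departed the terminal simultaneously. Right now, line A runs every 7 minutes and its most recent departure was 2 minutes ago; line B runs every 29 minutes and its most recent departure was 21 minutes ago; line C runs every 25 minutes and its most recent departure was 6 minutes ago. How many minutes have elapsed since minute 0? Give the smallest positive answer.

1906

The moduli are pairwise coprime; N = 7·29·25 = 5075.
N/7 = 725; 725 ≡ 4 (mod 7); 4·2 ≡ 1, so inverse 2.
N/29 = 175; 175 ≡ 1 (mod 29), inverse 1.
N/25 = 203; 203 ≡ 3 (mod 25); 3·17 ≡ 1, so inverse 17.
t ≡ 2·725·2 + 21·175·1 + 6·203·17 = 27281.
27281 mod 5075 = 1906.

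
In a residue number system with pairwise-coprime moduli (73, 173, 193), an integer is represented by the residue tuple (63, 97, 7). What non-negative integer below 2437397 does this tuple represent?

From x ≡ 63 (mod 73) write x = 63 + 73t. Substituting into x ≡ 97 (mod 173) gives 73t ≡ 34 (mod 173), and since 73⁻¹ ≡ 64 (mod 173), t ≡ 100. Hence x ≡ 63 + 73·100 = 7363 (mod 12629).
From x ≡ 7363 (mod 12629) write x = 7363 + 12629t. Substituting into x ≡ 7 (mod 193) gives 12629t ≡ 171 (mod 193), and since 84⁻¹ ≡ 108 (mod 193), t ≡ 133. Hence x ≡ 7363 + 12629·133 = 1687020 (mod 2437397).

1687020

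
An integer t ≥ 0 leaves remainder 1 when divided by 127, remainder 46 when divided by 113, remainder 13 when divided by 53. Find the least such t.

26036

Combine the congruences pairwise.
From t ≡ 1 (mod 127) write t = 1 + 127s. Substituting into t ≡ 46 (mod 113) gives 127s ≡ 45 (mod 113), and since 14⁻¹ ≡ 105 (mod 113), s ≡ 92. Hence t ≡ 1 + 127·92 = 11685 (mod 14351).
From t ≡ 11685 (mod 14351) write t = 11685 + 14351s. Substituting into t ≡ 13 (mod 53) gives 14351s ≡ 41 (mod 53), and since 41⁻¹ ≡ 22 (mod 53), s ≡ 1. Hence t ≡ 11685 + 14351·1 = 26036 (mod 760603).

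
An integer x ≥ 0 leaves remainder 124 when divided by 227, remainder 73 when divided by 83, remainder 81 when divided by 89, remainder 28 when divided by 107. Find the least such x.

From x ≡ 124 (mod 227) write x = 124 + 227t. Substituting into x ≡ 73 (mod 83) gives 227t ≡ 32 (mod 83), and since 61⁻¹ ≡ 49 (mod 83), t ≡ 74. Hence x ≡ 124 + 227·74 = 16922 (mod 18841).
From x ≡ 16922 (mod 18841) write x = 16922 + 18841t. Substituting into x ≡ 81 (mod 89) gives 18841t ≡ 69 (mod 89), and since 62⁻¹ ≡ 56 (mod 89), t ≡ 37. Hence x ≡ 16922 + 18841·37 = 714039 (mod 1676849).
From x ≡ 714039 (mod 1676849) write x = 714039 + 1676849t. Substituting into x ≡ 28 (mod 107) gives 1676849t ≡ 0 (mod 107), and since 52⁻¹ ≡ 35 (mod 107), t ≡ 0. Hence x ≡ 714039 + 1676849·0 = 714039 (mod 179422843).

714039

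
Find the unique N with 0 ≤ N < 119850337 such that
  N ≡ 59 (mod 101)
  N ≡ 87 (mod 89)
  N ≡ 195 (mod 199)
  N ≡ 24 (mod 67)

109354476

The moduli are pairwise coprime; M = 101·89·199·67 = 119850337.
M/101 = 1186637; 1186637 ≡ 89 (mod 101); 89·42 ≡ 1, so inverse 42.
M/89 = 1346633; 1346633 ≡ 63 (mod 89); 63·65 ≡ 1, so inverse 65.
M/199 = 602263; 602263 ≡ 89 (mod 199); 89·161 ≡ 1, so inverse 161.
M/67 = 1788811; 1788811 ≡ 45 (mod 67); 45·3 ≡ 1, so inverse 3.
N ≡ 59·1186637·42 + 87·1346633·65 + 195·602263·161 + 24·1788811·3 = 29592537378.
29592537378 mod 119850337 = 109354476.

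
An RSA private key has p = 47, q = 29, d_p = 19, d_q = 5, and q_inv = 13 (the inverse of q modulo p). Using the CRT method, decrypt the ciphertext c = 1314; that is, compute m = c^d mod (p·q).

1078

m₁ = c^(d_p) mod p: c ≡ 45 (mod 47), and 45^19 mod 47 = 44.
m₂ = c^(d_q) mod q: c ≡ 9 (mod 29), and 9^5 mod 29 = 5.
h = q_inv·(m₁ − m₂) mod p = 13·(44 − 5) mod 47 = 37.
m = m₂ + h·q = 5 + 37·29 = 1078.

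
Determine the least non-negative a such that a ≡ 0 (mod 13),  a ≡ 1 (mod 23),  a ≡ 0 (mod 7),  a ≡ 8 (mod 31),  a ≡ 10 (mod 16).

From a ≡ 0 (mod 13) write a = 0 + 13t. Substituting into a ≡ 1 (mod 23) gives 13t ≡ 1 (mod 23), and since 13⁻¹ ≡ 16 (mod 23), t ≡ 16. Hence a ≡ 0 + 13·16 = 208 (mod 299).
From a ≡ 208 (mod 299) write a = 208 + 299t. Substituting into a ≡ 0 (mod 7) gives 299t ≡ 2 (mod 7), and since 5⁻¹ ≡ 3 (mod 7), t ≡ 6. Hence a ≡ 208 + 299·6 = 2002 (mod 2093).
From a ≡ 2002 (mod 2093) write a = 2002 + 2093t. Substituting into a ≡ 8 (mod 31) gives 2093t ≡ 21 (mod 31), and since 16⁻¹ ≡ 2 (mod 31), t ≡ 11. Hence a ≡ 2002 + 2093·11 = 25025 (mod 64883).
From a ≡ 25025 (mod 64883) write a = 25025 + 64883t. Substituting into a ≡ 10 (mod 16) gives 64883t ≡ 9 (mod 16), and since 3⁻¹ ≡ 11 (mod 16), t ≡ 3. Hence a ≡ 25025 + 64883·3 = 219674 (mod 1038128).

219674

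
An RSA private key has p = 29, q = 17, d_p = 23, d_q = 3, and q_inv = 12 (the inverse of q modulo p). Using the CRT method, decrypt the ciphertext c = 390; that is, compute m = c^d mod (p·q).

m₁ = c^(d_p) mod p: c ≡ 13 (mod 29), and 13^23 mod 29 = 5.
m₂ = c^(d_q) mod q: c ≡ 16 (mod 17), and 16^3 mod 17 = 16.
h = q_inv·(m₁ − m₂) mod p = 12·(5 − 16) mod 29 = 13.
m = m₂ + h·q = 16 + 13·17 = 237.

237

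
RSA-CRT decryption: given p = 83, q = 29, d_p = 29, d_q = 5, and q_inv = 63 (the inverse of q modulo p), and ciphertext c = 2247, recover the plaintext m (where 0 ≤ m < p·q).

454

m₁ = c^(d_p) mod p: c ≡ 6 (mod 83), and 6^29 mod 83 = 39.
m₂ = c^(d_q) mod q: c ≡ 14 (mod 29), and 14^5 mod 29 = 19.
h = q_inv·(m₁ − m₂) mod p = 63·(39 − 19) mod 83 = 15.
m = m₂ + h·q = 19 + 15·29 = 454.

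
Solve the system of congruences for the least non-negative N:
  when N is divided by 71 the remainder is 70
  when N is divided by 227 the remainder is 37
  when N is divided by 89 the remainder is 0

397741

From N ≡ 70 (mod 71) write N = 70 + 71t. Substituting into N ≡ 37 (mod 227) gives 71t ≡ 194 (mod 227), and since 71⁻¹ ≡ 16 (mod 227), t ≡ 153. Hence N ≡ 70 + 71·153 = 10933 (mod 16117).
From N ≡ 10933 (mod 16117) write N = 10933 + 16117t. Substituting into N ≡ 0 (mod 89) gives 16117t ≡ 14 (mod 89), and since 8⁻¹ ≡ 78 (mod 89), t ≡ 24. Hence N ≡ 10933 + 16117·24 = 397741 (mod 1434413).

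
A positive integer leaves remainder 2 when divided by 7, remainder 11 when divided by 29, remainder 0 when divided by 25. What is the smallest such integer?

4825

From x ≡ 2 (mod 7) write x = 2 + 7t. Substituting into x ≡ 11 (mod 29) gives 7t ≡ 9 (mod 29), and since 7⁻¹ ≡ 25 (mod 29), t ≡ 22. Hence x ≡ 2 + 7·22 = 156 (mod 203).
From x ≡ 156 (mod 203) write x = 156 + 203t. Substituting into x ≡ 0 (mod 25) gives 203t ≡ 19 (mod 25), and since 3⁻¹ ≡ 17 (mod 25), t ≡ 23. Hence x ≡ 156 + 203·23 = 4825 (mod 5075).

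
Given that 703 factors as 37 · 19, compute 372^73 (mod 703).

Mod 37: 372 ≡ 2; by Fermat, exponent reduces to 73 mod 36 = 1; 2^1 ≡ 2 (mod 37).
Mod 19: 372 ≡ 11; by Fermat, exponent reduces to 73 mod 18 = 1; 11^1 ≡ 11 (mod 19).
Combine by CRT: x ≡ 2 (mod 37), x ≡ 11 (mod 19) ⇒ x ≡ 372 (mod 703).

372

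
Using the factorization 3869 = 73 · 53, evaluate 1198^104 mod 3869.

Mod 73: 1198 ≡ 30; by Fermat, exponent reduces to 104 mod 72 = 32; 30^32 ≡ 64 (mod 73).
Mod 53: 1198 ≡ 32; since 52 | 104, by Fermat 32^104 ≡ 1 (mod 53).
Combine by CRT: x ≡ 64 (mod 73), x ≡ 1 (mod 53) ⇒ x ≡ 1962 (mod 3869).

1962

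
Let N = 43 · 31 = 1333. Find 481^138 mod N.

686

Mod 43: 481 ≡ 8; by Fermat, exponent reduces to 138 mod 42 = 12; 8^12 ≡ 41 (mod 43).
Mod 31: 481 ≡ 16; by Fermat, exponent reduces to 138 mod 30 = 18; 16^18 ≡ 4 (mod 31).
Combine by CRT: x ≡ 41 (mod 43), x ≡ 4 (mod 31) ⇒ x ≡ 686 (mod 1333).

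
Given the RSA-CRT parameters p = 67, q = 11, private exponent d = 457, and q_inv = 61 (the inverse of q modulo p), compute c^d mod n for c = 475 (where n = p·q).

84

d_p = d mod (p−1) = 457 mod 66 = 61; d_q = d mod (q−1) = 7.
m₁ = c^(d_p) mod p: c ≡ 6 (mod 67), and 6^61 mod 67 = 17.
m₂ = c^(d_q) mod q: c ≡ 2 (mod 11), and 2^7 mod 11 = 7.
h = q_inv·(m₁ − m₂) mod p = 61·(17 − 7) mod 67 = 7.
m = m₂ + h·q = 7 + 7·11 = 84.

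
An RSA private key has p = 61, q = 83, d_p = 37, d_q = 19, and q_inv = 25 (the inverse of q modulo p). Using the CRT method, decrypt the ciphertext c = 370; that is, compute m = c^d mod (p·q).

m₁ = c^(d_p) mod p: c ≡ 4 (mod 61), and 4^37 mod 61 = 36.
m₂ = c^(d_q) mod q: c ≡ 38 (mod 83), and 38^19 mod 83 = 28.
h = q_inv·(m₁ − m₂) mod p = 25·(36 − 28) mod 61 = 17.
m = m₂ + h·q = 28 + 17·83 = 1439.

1439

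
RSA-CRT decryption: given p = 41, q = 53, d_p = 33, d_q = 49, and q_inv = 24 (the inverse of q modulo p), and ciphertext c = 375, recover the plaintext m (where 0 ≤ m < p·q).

m₁ = c^(d_p) mod p: c ≡ 6 (mod 41), and 6^33 mod 41 = 17.
m₂ = c^(d_q) mod q: c ≡ 4 (mod 53), and 4^49 mod 53 = 29.
h = q_inv·(m₁ − m₂) mod p = 24·(17 − 29) mod 41 = 40.
m = m₂ + h·q = 29 + 40·53 = 2149.

2149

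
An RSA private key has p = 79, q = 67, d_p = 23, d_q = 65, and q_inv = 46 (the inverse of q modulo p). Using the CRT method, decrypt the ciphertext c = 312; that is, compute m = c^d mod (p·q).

m₁ = c^(d_p) mod p: c ≡ 75 (mod 79), and 75^23 mod 79 = 30.
m₂ = c^(d_q) mod q: c ≡ 44 (mod 67), and 44^65 mod 67 = 32.
h = q_inv·(m₁ − m₂) mod p = 46·(30 − 32) mod 79 = 66.
m = m₂ + h·q = 32 + 66·67 = 4454.

4454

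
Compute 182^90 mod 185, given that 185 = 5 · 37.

Mod 5: 182 ≡ 2; by Fermat, exponent reduces to 90 mod 4 = 2; 2^2 ≡ 4 (mod 5).
Mod 37: 182 ≡ 34; by Fermat, exponent reduces to 90 mod 36 = 18; 34^18 ≡ 1 (mod 37).
Combine by CRT: x ≡ 4 (mod 5), x ≡ 1 (mod 37) ⇒ x ≡ 149 (mod 185).

149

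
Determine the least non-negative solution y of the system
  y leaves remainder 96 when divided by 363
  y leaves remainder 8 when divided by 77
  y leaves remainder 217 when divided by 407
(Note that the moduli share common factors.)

gcd(363, 77) = 11 and 11 | (8 − 96), so the pair is consistent; merging gives y ≡ 1548 (mod 2541), where 2541 = lcm(363, 77).
gcd(2541, 407) = 11 and 11 | (217 − 1548), so the pair is consistent; merging gives y ≡ 9171 (mod 94017), where 94017 = lcm(2541, 407).
The solution is unique modulo lcm(363, 77, 407) = 94017.

9171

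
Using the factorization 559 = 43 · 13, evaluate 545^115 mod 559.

Mod 43: 545 ≡ 29; by Fermat, exponent reduces to 115 mod 42 = 31; 29^31 ≡ 30 (mod 43).
Mod 13: 545 ≡ 12; by Fermat, exponent reduces to 115 mod 12 = 7; 12^7 ≡ 12 (mod 13).
Combine by CRT: x ≡ 30 (mod 43), x ≡ 12 (mod 13) ⇒ x ≡ 116 (mod 559).

116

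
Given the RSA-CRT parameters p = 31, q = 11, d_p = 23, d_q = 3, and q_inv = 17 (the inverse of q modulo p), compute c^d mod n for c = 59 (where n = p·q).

20

m₁ = c^(d_p) mod p: c ≡ 28 (mod 31), and 28^23 mod 31 = 20.
m₂ = c^(d_q) mod q: c ≡ 4 (mod 11), and 4^3 mod 11 = 9.
h = q_inv·(m₁ − m₂) mod p = 17·(20 − 9) mod 31 = 1.
m = m₂ + h·q = 9 + 1·11 = 20.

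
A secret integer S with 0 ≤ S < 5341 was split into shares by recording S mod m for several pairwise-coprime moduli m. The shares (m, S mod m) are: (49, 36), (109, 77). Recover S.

2584

Combine the congruences pairwise.
From S ≡ 36 (mod 49) write S = 36 + 49t. Substituting into S ≡ 77 (mod 109) gives 49t ≡ 41 (mod 109), and since 49⁻¹ ≡ 89 (mod 109), t ≡ 52. Hence S ≡ 36 + 49·52 = 2584 (mod 5341).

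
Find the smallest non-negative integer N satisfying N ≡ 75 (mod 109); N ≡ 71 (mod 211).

3236

From N ≡ 75 (mod 109) write N = 75 + 109t. Substituting into N ≡ 71 (mod 211) gives 109t ≡ 207 (mod 211), and since 109⁻¹ ≡ 151 (mod 211), t ≡ 29. Hence N ≡ 75 + 109·29 = 3236 (mod 22999).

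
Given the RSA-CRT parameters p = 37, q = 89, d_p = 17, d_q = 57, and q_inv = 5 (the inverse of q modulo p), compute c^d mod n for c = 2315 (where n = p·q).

3027

m₁ = c^(d_p) mod p: c ≡ 21 (mod 37), and 21^17 mod 37 = 30.
m₂ = c^(d_q) mod q: c ≡ 1 (mod 89), and 1^57 mod 89 = 1.
h = q_inv·(m₁ − m₂) mod p = 5·(30 − 1) mod 37 = 34.
m = m₂ + h·q = 1 + 34·89 = 3027.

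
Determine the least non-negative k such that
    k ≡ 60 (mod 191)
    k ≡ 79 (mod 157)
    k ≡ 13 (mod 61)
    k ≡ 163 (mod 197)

The moduli are pairwise coprime; N = 191·157·61·197 = 360353779.
N/191 = 1886669; 1886669 ≡ 162 (mod 191); 162·79 ≡ 1, so inverse 79.
N/157 = 2295247; 2295247 ≡ 64 (mod 157); 64·27 ≡ 1, so inverse 27.
N/61 = 5907439; 5907439 ≡ 16 (mod 61); 16·42 ≡ 1, so inverse 42.
N/197 = 1829207; 1829207 ≡ 62 (mod 197); 62·143 ≡ 1, so inverse 143.
k ≡ 60·1886669·79 + 79·2295247·27 + 13·5907439·42 + 163·1829207·143 = 59701020568.
59701020568 mod 360353779 = 242647033.

242647033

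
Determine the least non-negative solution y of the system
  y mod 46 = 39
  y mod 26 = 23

gcd(46, 26) = 2 and 2 | (23 − 39), so the pair is consistent; merging gives y ≡ 361 (mod 598), where 598 = lcm(46, 26).
The solution is unique modulo lcm(46, 26) = 598.

361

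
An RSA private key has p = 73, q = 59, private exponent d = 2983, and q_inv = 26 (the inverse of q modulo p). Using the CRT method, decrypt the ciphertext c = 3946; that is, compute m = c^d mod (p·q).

d_p = d mod (p−1) = 2983 mod 72 = 31; d_q = d mod (q−1) = 25.
m₁ = c^(d_p) mod p: c ≡ 4 (mod 73), and 4^31 mod 73 = 37.
m₂ = c^(d_q) mod q: c ≡ 52 (mod 59), and 52^25 mod 59 = 23.
h = q_inv·(m₁ − m₂) mod p = 26·(37 − 23) mod 73 = 72.
m = m₂ + h·q = 23 + 72·59 = 4271.

4271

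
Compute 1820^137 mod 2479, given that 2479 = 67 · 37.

Mod 67: 1820 ≡ 11; by Fermat, exponent reduces to 137 mod 66 = 5; 11^5 ≡ 50 (mod 67).
Mod 37: 1820 ≡ 7; by Fermat, exponent reduces to 137 mod 36 = 29; 7^29 ≡ 12 (mod 37).
Combine by CRT: x ≡ 50 (mod 67), x ≡ 12 (mod 37) ⇒ x ≡ 1122 (mod 2479).

1122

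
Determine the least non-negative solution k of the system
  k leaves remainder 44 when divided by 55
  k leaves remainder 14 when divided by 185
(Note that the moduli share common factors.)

Combine the congruences pairwise.
gcd(55, 185) = 5 and 5 | (14 − 44), so the pair is consistent; merging gives k ≡ 1309 (mod 2035), where 2035 = lcm(55, 185).
The solution is unique modulo lcm(55, 185) = 2035.

1309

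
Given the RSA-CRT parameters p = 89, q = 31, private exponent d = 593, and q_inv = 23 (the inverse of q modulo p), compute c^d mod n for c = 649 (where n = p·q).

d_p = d mod (p−1) = 593 mod 88 = 65; d_q = d mod (q−1) = 23.
m₁ = c^(d_p) mod p: c ≡ 26 (mod 89), and 26^65 mod 89 = 15.
m₂ = c^(d_q) mod q: c ≡ 29 (mod 31), and 29^23 mod 31 = 23.
h = q_inv·(m₁ − m₂) mod p = 23·(15 − 23) mod 89 = 83.
m = m₂ + h·q = 23 + 83·31 = 2596.

2596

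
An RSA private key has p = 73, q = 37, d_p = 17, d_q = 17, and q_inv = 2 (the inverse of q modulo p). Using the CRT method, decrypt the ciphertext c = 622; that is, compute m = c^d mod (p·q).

2019

m₁ = c^(d_p) mod p: c ≡ 38 (mod 73), and 38^17 mod 73 = 48.
m₂ = c^(d_q) mod q: c ≡ 30 (mod 37), and 30^17 mod 37 = 21.
h = q_inv·(m₁ − m₂) mod p = 2·(48 − 21) mod 73 = 54.
m = m₂ + h·q = 21 + 54·37 = 2019.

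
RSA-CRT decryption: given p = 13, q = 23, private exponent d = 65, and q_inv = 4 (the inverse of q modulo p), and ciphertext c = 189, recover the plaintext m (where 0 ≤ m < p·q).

d_p = d mod (p−1) = 65 mod 12 = 5; d_q = d mod (q−1) = 21.
m₁ = c^(d_p) mod p: c ≡ 7 (mod 13), and 7^5 mod 13 = 11.
m₂ = c^(d_q) mod q: c ≡ 5 (mod 23), and 5^21 mod 23 = 14.
h = q_inv·(m₁ − m₂) mod p = 4·(11 − 14) mod 13 = 1.
m = m₂ + h·q = 14 + 1·23 = 37.

37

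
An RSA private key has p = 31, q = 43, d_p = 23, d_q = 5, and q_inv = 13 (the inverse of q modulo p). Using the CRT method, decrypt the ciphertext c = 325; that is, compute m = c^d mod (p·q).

m₁ = c^(d_p) mod p: c ≡ 15 (mod 31), and 15^23 mod 31 = 27.
m₂ = c^(d_q) mod q: c ≡ 24 (mod 43), and 24^5 mod 43 = 13.
h = q_inv·(m₁ − m₂) mod p = 13·(27 − 13) mod 31 = 27.
m = m₂ + h·q = 13 + 27·43 = 1174.

1174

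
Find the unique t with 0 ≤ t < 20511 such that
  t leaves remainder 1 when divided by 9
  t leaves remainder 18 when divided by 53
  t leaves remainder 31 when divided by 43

18091

The moduli are pairwise coprime; N = 9·53·43 = 20511.
N/9 = 2279; 2279 ≡ 2 (mod 9); 2·5 ≡ 1, so inverse 5.
N/53 = 387; 387 ≡ 16 (mod 53); 16·10 ≡ 1, so inverse 10.
N/43 = 477; 477 ≡ 4 (mod 43); 4·11 ≡ 1, so inverse 11.
t ≡ 1·2279·5 + 18·387·10 + 31·477·11 = 243712.
243712 mod 20511 = 18091.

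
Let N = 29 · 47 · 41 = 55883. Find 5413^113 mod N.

Mod 29: 5413 ≡ 19; by Fermat, exponent reduces to 113 mod 28 = 1; 19^1 ≡ 19 (mod 29).
Mod 47: 5413 ≡ 8; by Fermat, exponent reduces to 113 mod 46 = 21; 8^21 ≡ 36 (mod 47).
Mod 41: 5413 ≡ 1; by Fermat, exponent reduces to 113 mod 40 = 33; 1^33 ≡ 1 (mod 41).
Combine by CRT: x ≡ 19 (mod 29), x ≡ 36 (mod 47), x ≡ 1 (mod 41) ⇒ x ≡ 7791 (mod 55883).

7791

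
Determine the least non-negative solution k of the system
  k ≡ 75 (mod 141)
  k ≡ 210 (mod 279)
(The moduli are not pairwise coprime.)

12765

gcd(141, 279) = 3 and 3 | (210 − 75), so the pair is consistent; merging gives k ≡ 12765 (mod 13113), where 13113 = lcm(141, 279).
The solution is unique modulo lcm(141, 279) = 13113.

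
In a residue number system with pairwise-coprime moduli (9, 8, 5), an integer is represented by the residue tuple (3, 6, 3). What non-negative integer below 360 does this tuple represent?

The moduli are pairwise coprime; N = 9·8·5 = 360.
N/9 = 40; 40 ≡ 4 (mod 9); 4·7 ≡ 1, so inverse 7.
N/8 = 45; 45 ≡ 5 (mod 8); 5·5 ≡ 1, so inverse 5.
N/5 = 72; 72 ≡ 2 (mod 5); 2·3 ≡ 1, so inverse 3.
x ≡ 3·40·7 + 6·45·5 + 3·72·3 = 2838.
2838 mod 360 = 318.

318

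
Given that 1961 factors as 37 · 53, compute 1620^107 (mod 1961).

Mod 37: 1620 ≡ 29; by Fermat, exponent reduces to 107 mod 36 = 35; 29^35 ≡ 23 (mod 37).
Mod 53: 1620 ≡ 30; by Fermat, exponent reduces to 107 mod 52 = 3; 30^3 ≡ 23 (mod 53).
Combine by CRT: x ≡ 23 (mod 37), x ≡ 23 (mod 53) ⇒ x ≡ 23 (mod 1961).

23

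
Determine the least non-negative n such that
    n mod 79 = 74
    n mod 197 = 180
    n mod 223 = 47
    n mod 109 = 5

From n ≡ 74 (mod 79) write n = 74 + 79t. Substituting into n ≡ 180 (mod 197) gives 79t ≡ 106 (mod 197), and since 79⁻¹ ≡ 5 (mod 197), t ≡ 136. Hence n ≡ 74 + 79·136 = 10818 (mod 15563).
From n ≡ 10818 (mod 15563) write n = 10818 + 15563t. Substituting into n ≡ 47 (mod 223) gives 15563t ≡ 156 (mod 223), and since 176⁻¹ ≡ 204 (mod 223), t ≡ 158. Hence n ≡ 10818 + 15563·158 = 2469772 (mod 3470549).
From n ≡ 2469772 (mod 3470549) write n = 2469772 + 3470549t. Substituting into n ≡ 5 (mod 109) gives 3470549t ≡ 64 (mod 109), and since 98⁻¹ ≡ 99 (mod 109), t ≡ 14. Hence n ≡ 2469772 + 3470549·14 = 51057458 (mod 378289841).

51057458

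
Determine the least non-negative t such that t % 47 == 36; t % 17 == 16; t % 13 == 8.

5065

Combine the congruences pairwise.
From t ≡ 36 (mod 47) write t = 36 + 47s. Substituting into t ≡ 16 (mod 17) gives 47s ≡ 14 (mod 17), and since 13⁻¹ ≡ 4 (mod 17), s ≡ 5. Hence t ≡ 36 + 47·5 = 271 (mod 799).
From t ≡ 271 (mod 799) write t = 271 + 799s. Substituting into t ≡ 8 (mod 13) gives 799s ≡ 10 (mod 13), and since 6⁻¹ ≡ 11 (mod 13), s ≡ 6. Hence t ≡ 271 + 799·6 = 5065 (mod 10387).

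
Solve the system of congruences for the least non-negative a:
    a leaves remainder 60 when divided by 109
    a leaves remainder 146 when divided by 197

Combine the congruences pairwise.
From a ≡ 60 (mod 109) write a = 60 + 109t. Substituting into a ≡ 146 (mod 197) gives 109t ≡ 86 (mod 197), and since 109⁻¹ ≡ 47 (mod 197), t ≡ 102. Hence a ≡ 60 + 109·102 = 11178 (mod 21473).

11178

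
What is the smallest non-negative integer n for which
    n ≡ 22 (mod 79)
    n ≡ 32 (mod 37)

From n ≡ 22 (mod 79) write n = 22 + 79t. Substituting into n ≡ 32 (mod 37) gives 79t ≡ 10 (mod 37), and since 5⁻¹ ≡ 15 (mod 37), t ≡ 2. Hence n ≡ 22 + 79·2 = 180 (mod 2923).

180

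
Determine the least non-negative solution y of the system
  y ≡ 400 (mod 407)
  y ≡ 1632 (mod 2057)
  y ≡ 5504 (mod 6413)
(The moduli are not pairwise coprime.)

gcd(407, 2057) = 11 and 11 | (1632 − 400), so the pair is consistent; merging gives y ≡ 38658 (mod 76109), where 76109 = lcm(407, 2057).
gcd(76109, 6413) = 121 and 121 | (5504 − 38658), so the pair is consistent; merging gives y ≡ 1865274 (mod 4033777), where 4033777 = lcm(76109, 6413).
The solution is unique modulo lcm(407, 2057, 6413) = 4033777.

1865274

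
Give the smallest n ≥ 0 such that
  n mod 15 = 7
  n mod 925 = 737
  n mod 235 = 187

Combine the congruences pairwise.
gcd(15, 925) = 5 and 5 | (737 − 7), so the pair is consistent; merging gives n ≡ 2587 (mod 2775), where 2775 = lcm(15, 925).
gcd(2775, 235) = 5 and 5 | (187 − 2587), so the pair is consistent; merging gives n ≡ 63637 (mod 130425), where 130425 = lcm(2775, 235).
The solution is unique modulo lcm(15, 925, 235) = 130425.

63637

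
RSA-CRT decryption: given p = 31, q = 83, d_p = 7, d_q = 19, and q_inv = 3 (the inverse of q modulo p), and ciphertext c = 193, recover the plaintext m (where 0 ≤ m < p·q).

m₁ = c^(d_p) mod p: c ≡ 7 (mod 31), and 7^7 mod 31 = 28.
m₂ = c^(d_q) mod q: c ≡ 27 (mod 83), and 27^19 mod 83 = 16.
h = q_inv·(m₁ − m₂) mod p = 3·(28 − 16) mod 31 = 5.
m = m₂ + h·q = 16 + 5·83 = 431.

431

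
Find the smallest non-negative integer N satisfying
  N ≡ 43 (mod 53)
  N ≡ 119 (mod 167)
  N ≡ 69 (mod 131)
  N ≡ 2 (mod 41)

26936551

The moduli are pairwise coprime; M = 53·167·131·41 = 47538721.
M/53 = 896957; 896957 ≡ 38 (mod 53); 38·7 ≡ 1, so inverse 7.
M/167 = 284663; 284663 ≡ 95 (mod 167); 95·109 ≡ 1, so inverse 109.
M/131 = 362891; 362891 ≡ 21 (mod 131); 21·25 ≡ 1, so inverse 25.
M/41 = 1159481; 1159481 ≡ 1 (mod 41), inverse 1.
N ≡ 43·896957·7 + 119·284663·109 + 69·362891·25 + 2·1159481·1 = 4590653767.
4590653767 mod 47538721 = 26936551.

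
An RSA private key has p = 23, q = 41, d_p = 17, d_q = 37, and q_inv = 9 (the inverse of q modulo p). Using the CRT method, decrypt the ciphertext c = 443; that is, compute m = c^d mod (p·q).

863

m₁ = c^(d_p) mod p: c ≡ 6 (mod 23), and 6^17 mod 23 = 12.
m₂ = c^(d_q) mod q: c ≡ 33 (mod 41), and 33^37 mod 41 = 2.
h = q_inv·(m₁ − m₂) mod p = 9·(12 − 2) mod 23 = 21.
m = m₂ + h·q = 2 + 21·41 = 863.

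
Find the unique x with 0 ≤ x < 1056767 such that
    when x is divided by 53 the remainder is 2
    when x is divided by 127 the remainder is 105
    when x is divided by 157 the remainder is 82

738610

The moduli are pairwise coprime; N = 53·127·157 = 1056767.
N/53 = 19939; 19939 ≡ 11 (mod 53); 11·29 ≡ 1, so inverse 29.
N/127 = 8321; 8321 ≡ 66 (mod 127); 66·102 ≡ 1, so inverse 102.
N/157 = 6731; 6731 ≡ 137 (mod 157); 137·102 ≡ 1, so inverse 102.
x ≡ 2·19939·29 + 105·8321·102 + 82·6731·102 = 146572456.
146572456 mod 1056767 = 738610.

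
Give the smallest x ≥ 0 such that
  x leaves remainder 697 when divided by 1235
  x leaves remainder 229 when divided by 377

gcd(1235, 377) = 13 and 13 | (229 − 697), so the pair is consistent; merging gives x ≡ 13047 (mod 35815), where 35815 = lcm(1235, 377).
The solution is unique modulo lcm(1235, 377) = 35815.

13047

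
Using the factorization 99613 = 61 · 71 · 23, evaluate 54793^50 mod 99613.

Mod 61: 54793 ≡ 15; 15^50 ≡ 47 (mod 61).
Mod 71: 54793 ≡ 52; 52^50 ≡ 32 (mod 71).
Mod 23: 54793 ≡ 7; by Fermat, exponent reduces to 50 mod 22 = 6; 7^6 ≡ 4 (mod 23).
Combine by CRT: x ≡ 47 (mod 61), x ≡ 32 (mod 71), x ≡ 4 (mod 23) ⇒ x ≡ 2304 (mod 99613).

2304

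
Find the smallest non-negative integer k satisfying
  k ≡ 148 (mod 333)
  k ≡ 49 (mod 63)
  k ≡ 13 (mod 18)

1813

gcd(333, 63) = 9 and 9 | (49 − 148), so the pair is consistent; merging gives k ≡ 1813 (mod 2331), where 2331 = lcm(333, 63).
gcd(2331, 18) = 9 and 9 | (13 − 1813), so the pair is consistent; merging gives k ≡ 1813 (mod 4662), where 4662 = lcm(2331, 18).
The solution is unique modulo lcm(333, 63, 18) = 4662.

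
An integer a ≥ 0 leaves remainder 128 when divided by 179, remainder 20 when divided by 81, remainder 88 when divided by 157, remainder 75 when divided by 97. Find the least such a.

21028511

The moduli are pairwise coprime; N = 179·81·157·97 = 220805271.
N/179 = 1233549; 1233549 ≡ 60 (mod 179); 60·3 ≡ 1, so inverse 3.
N/81 = 2725991; 2725991 ≡ 17 (mod 81); 17·62 ≡ 1, so inverse 62.
N/157 = 1406403; 1406403 ≡ 154 (mod 157); 154·52 ≡ 1, so inverse 52.
N/97 = 2276343; 2276343 ≡ 44 (mod 97); 44·86 ≡ 1, so inverse 86.
a ≡ 128·1233549·3 + 20·2725991·62 + 88·1406403·52 + 75·2276343·86 = 24972024134.
24972024134 mod 220805271 = 21028511.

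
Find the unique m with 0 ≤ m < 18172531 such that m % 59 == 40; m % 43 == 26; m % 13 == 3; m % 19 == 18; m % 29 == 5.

5314052

Combine the congruences pairwise.
From m ≡ 40 (mod 59) write m = 40 + 59t. Substituting into m ≡ 26 (mod 43) gives 59t ≡ 29 (mod 43), and since 16⁻¹ ≡ 35 (mod 43), t ≡ 26. Hence m ≡ 40 + 59·26 = 1574 (mod 2537).
From m ≡ 1574 (mod 2537) write m = 1574 + 2537t. Substituting into m ≡ 3 (mod 13) gives 2537t ≡ 2 (mod 13), and since 2⁻¹ ≡ 7 (mod 13), t ≡ 1. Hence m ≡ 1574 + 2537·1 = 4111 (mod 32981).
From m ≡ 4111 (mod 32981) write m = 4111 + 32981t. Substituting into m ≡ 18 (mod 19) gives 32981t ≡ 11 (mod 19), and since 16⁻¹ ≡ 6 (mod 19), t ≡ 9. Hence m ≡ 4111 + 32981·9 = 300940 (mod 626639).
From m ≡ 300940 (mod 626639) write m = 300940 + 626639t. Substituting into m ≡ 5 (mod 29) gives 626639t ≡ 27 (mod 29), and since 7⁻¹ ≡ 25 (mod 29), t ≡ 8. Hence m ≡ 300940 + 626639·8 = 5314052 (mod 18172531).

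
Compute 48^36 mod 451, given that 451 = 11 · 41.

312

Mod 11: 48 ≡ 4; by Fermat, exponent reduces to 36 mod 10 = 6; 4^6 ≡ 4 (mod 11).
Mod 41: 48 ≡ 7; 7^36 ≡ 25 (mod 41).
Combine by CRT: x ≡ 4 (mod 11), x ≡ 25 (mod 41) ⇒ x ≡ 312 (mod 451).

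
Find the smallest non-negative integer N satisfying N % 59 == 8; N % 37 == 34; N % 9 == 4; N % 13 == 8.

The moduli are pairwise coprime; M = 59·37·9·13 = 255411.
M/59 = 4329; 4329 ≡ 22 (mod 59); 22·51 ≡ 1, so inverse 51.
M/37 = 6903; 6903 ≡ 21 (mod 37); 21·30 ≡ 1, so inverse 30.
M/9 = 28379; 28379 ≡ 2 (mod 9); 2·5 ≡ 1, so inverse 5.
M/13 = 19647; 19647 ≡ 4 (mod 13); 4·10 ≡ 1, so inverse 10.
N ≡ 8·4329·51 + 34·6903·30 + 4·28379·5 + 8·19647·10 = 10946632.
10946632 mod 255411 = 219370.

219370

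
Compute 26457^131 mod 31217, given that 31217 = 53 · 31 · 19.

Mod 53: 26457 ≡ 10; by Fermat, exponent reduces to 131 mod 52 = 27; 10^27 ≡ 10 (mod 53).
Mod 31: 26457 ≡ 14; by Fermat, exponent reduces to 131 mod 30 = 11; 14^11 ≡ 9 (mod 31).
Mod 19: 26457 ≡ 9; by Fermat, exponent reduces to 131 mod 18 = 5; 9^5 ≡ 16 (mod 19).
Combine by CRT: x ≡ 10 (mod 53), x ≡ 9 (mod 31), x ≡ 16 (mod 19) ⇒ x ≡ 13525 (mod 31217).

13525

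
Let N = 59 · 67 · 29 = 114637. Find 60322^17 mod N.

Mod 59: 60322 ≡ 24; 24^17 ≡ 55 (mod 59).
Mod 67: 60322 ≡ 22; 22^17 ≡ 25 (mod 67).
Mod 29: 60322 ≡ 2; 2^17 ≡ 21 (mod 29).
Combine by CRT: x ≡ 55 (mod 59), x ≡ 25 (mod 67), x ≡ 21 (mod 29) ⇒ x ≡ 66489 (mod 114637).

66489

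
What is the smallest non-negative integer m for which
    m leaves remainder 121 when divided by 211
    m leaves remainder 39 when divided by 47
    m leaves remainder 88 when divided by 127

Combine the congruences pairwise.
From m ≡ 121 (mod 211) write m = 121 + 211t. Substituting into m ≡ 39 (mod 47) gives 211t ≡ 12 (mod 47), and since 23⁻¹ ≡ 45 (mod 47), t ≡ 23. Hence m ≡ 121 + 211·23 = 4974 (mod 9917).
From m ≡ 4974 (mod 9917) write m = 4974 + 9917t. Substituting into m ≡ 88 (mod 127) gives 9917t ≡ 67 (mod 127), and since 11⁻¹ ≡ 104 (mod 127), t ≡ 110. Hence m ≡ 4974 + 9917·110 = 1095844 (mod 1259459).

1095844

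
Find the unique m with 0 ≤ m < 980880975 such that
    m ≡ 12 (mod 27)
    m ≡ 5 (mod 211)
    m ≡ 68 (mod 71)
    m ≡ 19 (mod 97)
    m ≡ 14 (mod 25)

The moduli are pairwise coprime; N = 27·211·71·97·25 = 980880975.
N/27 = 36328925; 36328925 ≡ 20 (mod 27); 20·23 ≡ 1, so inverse 23.
N/211 = 4648725; 4648725 ≡ 184 (mod 211); 184·125 ≡ 1, so inverse 125.
N/71 = 13815225; 13815225 ≡ 45 (mod 71); 45·30 ≡ 1, so inverse 30.
N/97 = 10112175; 10112175 ≡ 22 (mod 97); 22·75 ≡ 1, so inverse 75.
N/25 = 39235239; 39235239 ≡ 14 (mod 25); 14·9 ≡ 1, so inverse 9.
m ≡ 12·36328925·23 + 5·4648725·125 + 68·13815225·30 + 19·10112175·75 + 14·39235239·9 = 60468784914.
60468784914 mod 980880975 = 635045439.

635045439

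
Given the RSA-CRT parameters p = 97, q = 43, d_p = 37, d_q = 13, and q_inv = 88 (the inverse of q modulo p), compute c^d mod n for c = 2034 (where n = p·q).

2941

m₁ = c^(d_p) mod p: c ≡ 94 (mod 97), and 94^37 mod 97 = 31.
m₂ = c^(d_q) mod q: c ≡ 13 (mod 43), and 13^13 mod 43 = 17.
h = q_inv·(m₁ − m₂) mod p = 88·(31 − 17) mod 97 = 68.
m = m₂ + h·q = 17 + 68·43 = 2941.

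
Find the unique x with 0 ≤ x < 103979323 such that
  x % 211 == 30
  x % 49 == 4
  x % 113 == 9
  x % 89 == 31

93112009

The moduli are pairwise coprime; N = 211·49·113·89 = 103979323.
N/211 = 492793; 492793 ≡ 108 (mod 211); 108·127 ≡ 1, so inverse 127.
N/49 = 2122027; 2122027 ≡ 33 (mod 49); 33·3 ≡ 1, so inverse 3.
N/113 = 920171; 920171 ≡ 12 (mod 113); 12·66 ≡ 1, so inverse 66.
N/89 = 1168307; 1168307 ≡ 4 (mod 89); 4·67 ≡ 1, so inverse 67.
x ≡ 30·492793·127 + 4·2122027·3 + 9·920171·66 + 31·1168307·67 = 4876160867.
4876160867 mod 103979323 = 93112009.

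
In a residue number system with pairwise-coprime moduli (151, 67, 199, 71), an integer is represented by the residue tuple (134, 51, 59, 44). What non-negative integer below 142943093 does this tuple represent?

45466385

From x ≡ 134 (mod 151) write x = 134 + 151t. Substituting into x ≡ 51 (mod 67) gives 151t ≡ 51 (mod 67), and since 17⁻¹ ≡ 4 (mod 67), t ≡ 3. Hence x ≡ 134 + 151·3 = 587 (mod 10117).
From x ≡ 587 (mod 10117) write x = 587 + 10117t. Substituting into x ≡ 59 (mod 199) gives 10117t ≡ 69 (mod 199), and since 167⁻¹ ≡ 143 (mod 199), t ≡ 116. Hence x ≡ 587 + 10117·116 = 1174159 (mod 2013283).
From x ≡ 1174159 (mod 2013283) write x = 1174159 + 2013283t. Substituting into x ≡ 44 (mod 71) gives 2013283t ≡ 12 (mod 71), and since 7⁻¹ ≡ 61 (mod 71), t ≡ 22. Hence x ≡ 1174159 + 2013283·22 = 45466385 (mod 142943093).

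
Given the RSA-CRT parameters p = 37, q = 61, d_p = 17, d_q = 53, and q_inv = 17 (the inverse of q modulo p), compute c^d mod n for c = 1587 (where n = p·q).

m₁ = c^(d_p) mod p: c ≡ 33 (mod 37), and 33^17 mod 37 = 9.
m₂ = c^(d_q) mod q: c ≡ 1 (mod 61), and 1^53 mod 61 = 1.
h = q_inv·(m₁ − m₂) mod p = 17·(9 − 1) mod 37 = 25.
m = m₂ + h·q = 1 + 25·61 = 1526.

1526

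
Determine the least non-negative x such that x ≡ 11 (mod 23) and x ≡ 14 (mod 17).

From x ≡ 11 (mod 23) write x = 11 + 23t. Substituting into x ≡ 14 (mod 17) gives 23t ≡ 3 (mod 17), and since 6⁻¹ ≡ 3 (mod 17), t ≡ 9. Hence x ≡ 11 + 23·9 = 218 (mod 391).

218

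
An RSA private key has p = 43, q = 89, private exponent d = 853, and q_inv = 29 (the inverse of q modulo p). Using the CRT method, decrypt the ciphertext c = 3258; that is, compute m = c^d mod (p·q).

d_p = d mod (p−1) = 853 mod 42 = 13; d_q = d mod (q−1) = 61.
m₁ = c^(d_p) mod p: c ≡ 33 (mod 43), and 33^13 mod 43 = 5.
m₂ = c^(d_q) mod q: c ≡ 54 (mod 89), and 54^61 mod 89 = 60.
h = q_inv·(m₁ − m₂) mod p = 29·(5 − 60) mod 43 = 39.
m = m₂ + h·q = 60 + 39·89 = 3531.

3531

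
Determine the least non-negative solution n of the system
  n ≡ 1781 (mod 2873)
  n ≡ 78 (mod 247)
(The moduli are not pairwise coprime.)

47749

gcd(2873, 247) = 13 and 13 | (78 − 1781), so the pair is consistent; merging gives n ≡ 47749 (mod 54587), where 54587 = lcm(2873, 247).
The solution is unique modulo lcm(2873, 247) = 54587.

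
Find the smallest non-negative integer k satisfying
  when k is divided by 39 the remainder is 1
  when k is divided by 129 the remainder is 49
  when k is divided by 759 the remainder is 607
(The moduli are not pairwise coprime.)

gcd(39, 129) = 3 and 3 | (49 − 1), so the pair is consistent; merging gives k ≡ 1210 (mod 1677), where 1677 = lcm(39, 129).
gcd(1677, 759) = 3 and 3 | (607 − 1210), so the pair is consistent; merging gives k ≡ 178972 (mod 424281), where 424281 = lcm(1677, 759).
The solution is unique modulo lcm(39, 129, 759) = 424281.

178972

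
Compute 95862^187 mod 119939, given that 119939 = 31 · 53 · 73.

Mod 31: 95862 ≡ 10; by Fermat, exponent reduces to 187 mod 30 = 7; 10^7 ≡ 20 (mod 31).
Mod 53: 95862 ≡ 38; by Fermat, exponent reduces to 187 mod 52 = 31; 38^31 ≡ 9 (mod 53).
Mod 73: 95862 ≡ 13; by Fermat, exponent reduces to 187 mod 72 = 43; 13^43 ≡ 20 (mod 73).
Combine by CRT: x ≡ 20 (mod 31), x ≡ 9 (mod 53), x ≡ 20 (mod 73) ⇒ x ≡ 9072 (mod 119939).

9072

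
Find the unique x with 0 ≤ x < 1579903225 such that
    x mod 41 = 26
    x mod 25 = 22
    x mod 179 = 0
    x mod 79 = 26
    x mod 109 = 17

142075522

From x ≡ 26 (mod 41) write x = 26 + 41t. Substituting into x ≡ 22 (mod 25) gives 41t ≡ 21 (mod 25), and since 16⁻¹ ≡ 11 (mod 25), t ≡ 6. Hence x ≡ 26 + 41·6 = 272 (mod 1025).
From x ≡ 272 (mod 1025) write x = 272 + 1025t. Substituting into x ≡ 0 (mod 179) gives 1025t ≡ 86 (mod 179), and since 130⁻¹ ≡ 84 (mod 179), t ≡ 64. Hence x ≡ 272 + 1025·64 = 65872 (mod 183475).
From x ≡ 65872 (mod 183475) write x = 65872 + 183475t. Substituting into x ≡ 26 (mod 79) gives 183475t ≡ 40 (mod 79), and since 37⁻¹ ≡ 47 (mod 79), t ≡ 63. Hence x ≡ 65872 + 183475·63 = 11624797 (mod 14494525).
From x ≡ 11624797 (mod 14494525) write x = 11624797 + 14494525t. Substituting into x ≡ 17 (mod 109) gives 14494525t ≡ 70 (mod 109), and since 32⁻¹ ≡ 92 (mod 109), t ≡ 9. Hence x ≡ 11624797 + 14494525·9 = 142075522 (mod 1579903225).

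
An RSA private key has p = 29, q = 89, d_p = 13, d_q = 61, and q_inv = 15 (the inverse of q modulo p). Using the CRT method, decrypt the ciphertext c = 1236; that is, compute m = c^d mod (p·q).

m₁ = c^(d_p) mod p: c ≡ 18 (mod 29), and 18^13 mod 29 = 8.
m₂ = c^(d_q) mod q: c ≡ 79 (mod 89), and 79^61 mod 89 = 42.
h = q_inv·(m₁ − m₂) mod p = 15·(8 − 42) mod 29 = 12.
m = m₂ + h·q = 42 + 12·89 = 1110.

1110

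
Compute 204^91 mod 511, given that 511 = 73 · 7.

Mod 73: 204 ≡ 58; by Fermat, exponent reduces to 91 mod 72 = 19; 58^19 ≡ 40 (mod 73).
Mod 7: 204 ≡ 1; by Fermat, exponent reduces to 91 mod 6 = 1; 1^1 ≡ 1 (mod 7).
Combine by CRT: x ≡ 40 (mod 73), x ≡ 1 (mod 7) ⇒ x ≡ 113 (mod 511).

113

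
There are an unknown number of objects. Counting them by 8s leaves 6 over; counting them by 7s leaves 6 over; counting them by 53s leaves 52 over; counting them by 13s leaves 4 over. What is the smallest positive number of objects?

The moduli are pairwise coprime; M = 8·7·53·13 = 38584.
M/8 = 4823; 4823 ≡ 7 (mod 8); 7·7 ≡ 1, so inverse 7.
M/7 = 5512; 5512 ≡ 3 (mod 7); 3·5 ≡ 1, so inverse 5.
M/53 = 728; 728 ≡ 39 (mod 53); 39·34 ≡ 1, so inverse 34.
M/13 = 2968; 2968 ≡ 4 (mod 13); 4·10 ≡ 1, so inverse 10.
N ≡ 6·4823·7 + 6·5512·5 + 52·728·34 + 4·2968·10 = 1773750.
1773750 mod 38584 = 37470.

37470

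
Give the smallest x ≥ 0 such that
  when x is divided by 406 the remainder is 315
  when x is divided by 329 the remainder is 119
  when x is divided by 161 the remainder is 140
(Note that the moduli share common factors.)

250817

gcd(406, 329) = 7 and 7 | (119 − 315), so the pair is consistent; merging gives x ≡ 2751 (mod 19082), where 19082 = lcm(406, 329).
gcd(19082, 161) = 7 and 7 | (140 − 2751), so the pair is consistent; merging gives x ≡ 250817 (mod 438886), where 438886 = lcm(19082, 161).
The solution is unique modulo lcm(406, 329, 161) = 438886.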